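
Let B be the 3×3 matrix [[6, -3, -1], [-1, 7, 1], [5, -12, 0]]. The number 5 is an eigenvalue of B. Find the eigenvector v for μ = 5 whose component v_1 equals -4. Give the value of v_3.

B − 5I = [[1, -3, -1], [-1, 2, 1], [5, -12, -5]].
Solving (B − 5I)v = 0 gives the eigenspace spanned by (-4, 0, -4).
With v_1 = -4, v = (-4, 0, -4), so v_3 = -4.

-4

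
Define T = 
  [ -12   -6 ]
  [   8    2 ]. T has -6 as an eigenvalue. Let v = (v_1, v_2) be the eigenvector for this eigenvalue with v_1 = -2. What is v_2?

2

T + 6I = [[-6, -6], [8, 8]].
Solving (T + 6I)v = 0 gives the eigenspace spanned by (-2, 2).
With v_1 = -2, v = (-2, 2), so v_2 = 2.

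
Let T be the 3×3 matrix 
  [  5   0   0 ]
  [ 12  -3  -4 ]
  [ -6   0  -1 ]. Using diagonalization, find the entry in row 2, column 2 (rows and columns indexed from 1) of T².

Characteristic polynomial: s^3 - s^2 - 17s - 15 = (s - 5)(s + 1)(s + 3), so the eigenvalues are -3, -1, 5.
s=5: eigenvector (1, 2, -1).
s=-3: eigenvector (0, 1, 0).
s=-1: eigenvector (0, -2, 1).
P = [[1, 0, 0], [2, 1, -2], [-1, 0, 1]], D = diag(5, -3, -1), P⁻¹ = [[1, 0, 0], [0, 1, 2], [1, 0, 1]].
T² = P·diag(25, 9, 1)·P⁻¹ = [[25, 0, 0], [48, 9, 16], [-24, 0, 1]].
The requested entry is 9.

9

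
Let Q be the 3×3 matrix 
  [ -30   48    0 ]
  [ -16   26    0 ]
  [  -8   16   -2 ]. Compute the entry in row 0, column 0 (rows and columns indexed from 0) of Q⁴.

5136

Characteristic polynomial: λ^3 + 6λ^2 - 4λ - 24 = (λ - 2)(λ + 2)(λ + 6), so the eigenvalues are -6, -2, 2.
λ=2: eigenvector (-3, -2, -2).
λ=-2: eigenvector (0, 0, 1).
λ=-6: eigenvector (2, 1, 0).
P = [[-3, 0, 2], [-2, 0, 1], [-2, 1, 0]], D = diag(2, -2, -6), P⁻¹ = [[1, -2, 0], [2, -4, 1], [2, -3, 0]].
Q⁴ = P·diag(16, 16, 1296)·P⁻¹ = [[5136, -7680, 0], [2560, -3824, 0], [0, 0, 16]].
The requested entry is 5136.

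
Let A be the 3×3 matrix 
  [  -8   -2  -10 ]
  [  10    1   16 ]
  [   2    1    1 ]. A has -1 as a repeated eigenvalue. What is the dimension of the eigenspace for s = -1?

1

A + 1I = [[-7, -2, -10], [10, 2, 16], [2, 1, 2]].
This matrix has rank 2, so its null space has dimension 3 − 2 = 1.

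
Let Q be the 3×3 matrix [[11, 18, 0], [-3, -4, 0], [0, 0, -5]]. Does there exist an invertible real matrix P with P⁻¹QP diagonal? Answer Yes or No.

Yes

Characteristic polynomial: p(λ) = λ^3 - 2λ^2 - 25λ + 50 = (λ - 5)(λ - 2)(λ + 5).
All 3 eigenvalues are distinct, so Q is diagonalizable.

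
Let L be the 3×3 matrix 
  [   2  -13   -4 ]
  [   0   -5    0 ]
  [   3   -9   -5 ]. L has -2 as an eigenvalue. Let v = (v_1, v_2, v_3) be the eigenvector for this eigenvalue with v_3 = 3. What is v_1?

L + 2I = [[4, -13, -4], [0, -3, 0], [3, -9, -3]].
Solving (L + 2I)v = 0 gives the eigenspace spanned by (3, 0, 3).
With v_3 = 3, v = (3, 0, 3), so v_1 = 3.

3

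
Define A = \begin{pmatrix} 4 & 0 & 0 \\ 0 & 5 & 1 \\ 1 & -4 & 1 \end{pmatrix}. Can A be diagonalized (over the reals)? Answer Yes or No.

No

Characteristic polynomial: p(r) = r^3 - 10r^2 + 33r - 36 = (r - 4)(r - 3)^2.
r = 3 has algebraic multiplicity 2; rank(A − 3I) = 2, so geometric multiplicity = 1.
Geometric multiplicity < algebraic multiplicity, so A is not diagonalizable.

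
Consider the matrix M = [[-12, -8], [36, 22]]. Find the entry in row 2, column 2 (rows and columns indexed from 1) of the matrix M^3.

Characteristic polynomial: λ^2 - 10λ + 24 = (λ - 6)(λ - 4), so the eigenvalues are 4, 6.
λ=4: eigenvector (1, -2).
λ=6: eigenvector (-4, 9).
P = [[1, -4], [-2, 9]], D = diag(4, 6), P⁻¹ = [[9, 4], [2, 1]].
M³ = P·diag(64, 216)·P⁻¹ = [[-1152, -608], [2736, 1432]].
The requested entry is 1432.

1432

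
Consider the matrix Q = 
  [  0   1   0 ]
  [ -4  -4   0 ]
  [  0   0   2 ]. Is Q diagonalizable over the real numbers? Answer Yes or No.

No

Characteristic polynomial: p(t) = t^3 + 2t^2 - 4t - 8 = (t - 2)(t + 2)^2.
t = -2 has algebraic multiplicity 2; rank(Q + 2I) = 2, so geometric multiplicity = 1.
Geometric multiplicity < algebraic multiplicity, so Q is not diagonalizable.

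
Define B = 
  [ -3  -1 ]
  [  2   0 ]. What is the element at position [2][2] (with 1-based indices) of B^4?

-14

Characteristic polynomial: λ^2 + 3λ + 2 = (λ + 1)(λ + 2), so the eigenvalues are -2, -1.
λ=-1: eigenvector (-1, 2).
λ=-2: eigenvector (-1, 1).
P = [[-1, -1], [2, 1]], D = diag(-1, -2), P⁻¹ = [[1, 1], [-2, -1]].
B⁴ = P·diag(1, 16)·P⁻¹ = [[31, 15], [-30, -14]].
The requested entry is -14.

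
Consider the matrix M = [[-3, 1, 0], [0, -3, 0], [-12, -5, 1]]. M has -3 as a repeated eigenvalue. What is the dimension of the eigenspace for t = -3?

1

M + 3I = [[0, 1, 0], [0, 0, 0], [-12, -5, 4]].
This matrix has rank 2, so its null space has dimension 3 − 2 = 1.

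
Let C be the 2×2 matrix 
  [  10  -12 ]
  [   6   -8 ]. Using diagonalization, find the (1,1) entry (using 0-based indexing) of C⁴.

-224

Characteristic polynomial: μ^2 - 2μ - 8 = (μ - 4)(μ + 2), so the eigenvalues are -2, 4.
μ=-2: eigenvector (1, 1).
μ=4: eigenvector (-2, -1).
P = [[1, -2], [1, -1]], D = diag(-2, 4), P⁻¹ = [[-1, 2], [-1, 1]].
C⁴ = P·diag(16, 256)·P⁻¹ = [[496, -480], [240, -224]].
The requested entry is -224.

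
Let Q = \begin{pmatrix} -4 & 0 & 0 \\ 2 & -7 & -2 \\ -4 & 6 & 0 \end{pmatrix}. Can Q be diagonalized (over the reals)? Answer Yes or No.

Characteristic polynomial: p(s) = s^3 + 11s^2 + 40s + 48 = (s + 3)(s + 4)^2.
s = -4 has algebraic multiplicity 2; rank(Q + 4I) = 1, so geometric multiplicity = 2.
Every eigenvalue has geometric = algebraic multiplicity, so Q is diagonalizable.

Yes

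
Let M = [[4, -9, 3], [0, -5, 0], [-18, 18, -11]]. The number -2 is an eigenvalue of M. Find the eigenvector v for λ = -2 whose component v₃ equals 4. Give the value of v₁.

-2

M + 2I = [[6, -9, 3], [0, -3, 0], [-18, 18, -9]].
Solving (M + 2I)v = 0 gives the eigenspace spanned by (-2, 0, 4).
With v₃ = 4, v = (-2, 0, 4), so v₁ = -2.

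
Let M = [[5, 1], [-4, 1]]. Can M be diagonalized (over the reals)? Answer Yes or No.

No

Characteristic polynomial: p(λ) = λ^2 - 6λ + 9 = (λ - 3)^2.
λ = 3 has algebraic multiplicity 2; rank(M − 3I) = 1, so geometric multiplicity = 1.
Geometric multiplicity < algebraic multiplicity, so M is not diagonalizable.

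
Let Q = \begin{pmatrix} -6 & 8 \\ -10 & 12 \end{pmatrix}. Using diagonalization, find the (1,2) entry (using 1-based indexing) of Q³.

224

Characteristic polynomial: t^2 - 6t + 8 = (t - 4)(t - 2), so the eigenvalues are 2, 4.
t=2: eigenvector (1, 1).
t=4: eigenvector (-4, -5).
P = [[1, -4], [1, -5]], D = diag(2, 4), P⁻¹ = [[5, -4], [1, -1]].
Q³ = P·diag(8, 64)·P⁻¹ = [[-216, 224], [-280, 288]].
The requested entry is 224.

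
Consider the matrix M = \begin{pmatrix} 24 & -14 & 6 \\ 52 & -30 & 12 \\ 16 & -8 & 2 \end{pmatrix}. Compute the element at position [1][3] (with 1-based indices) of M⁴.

Characteristic polynomial: μ^3 + 4μ^2 - 4μ - 16 = (μ - 2)(μ + 2)(μ + 4), so the eigenvalues are -4, -2, 2.
μ=-4: eigenvector (-1, -2, 0).
μ=-2: eigenvector (1, 1, -2).
μ=2: eigenvector (1, 2, 1).
P = [[-1, 1, 1], [-2, 1, 2], [0, -2, 1]], D = diag(-4, -2, 2), P⁻¹ = [[5, -3, 1], [2, -1, 0], [4, -2, 1]].
M⁴ = P·diag(256, 16, 16)·P⁻¹ = [[-1184, 720, -240], [-2400, 1456, -480], [0, 0, 16]].
The requested entry is -240.

-240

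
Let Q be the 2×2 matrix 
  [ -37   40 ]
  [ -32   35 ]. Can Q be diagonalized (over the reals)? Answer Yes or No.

Characteristic polynomial: p(s) = s^2 + 2s - 15 = (s - 3)(s + 5).
All 2 eigenvalues are distinct, so Q is diagonalizable.

Yes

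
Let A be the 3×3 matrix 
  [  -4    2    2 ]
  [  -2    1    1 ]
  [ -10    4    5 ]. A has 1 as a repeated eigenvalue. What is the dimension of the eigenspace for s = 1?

A − 1I = [[-5, 2, 2], [-2, 0, 1], [-10, 4, 4]].
This matrix has rank 2, so its null space has dimension 3 − 2 = 1.

1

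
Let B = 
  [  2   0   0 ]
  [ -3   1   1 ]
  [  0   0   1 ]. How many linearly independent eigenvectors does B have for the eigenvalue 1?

B − 1I = [[1, 0, 0], [-3, 0, 1], [0, 0, 0]].
This matrix has rank 2, so its null space has dimension 3 − 2 = 1.

1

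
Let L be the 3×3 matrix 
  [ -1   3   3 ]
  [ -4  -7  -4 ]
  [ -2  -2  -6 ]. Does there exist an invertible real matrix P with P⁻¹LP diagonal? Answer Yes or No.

No

Characteristic polynomial: p(t) = t^3 + 14t^2 + 65t + 100 = (t + 4)(t + 5)^2.
t = -5 has algebraic multiplicity 2; rank(L + 5I) = 2, so geometric multiplicity = 1.
Geometric multiplicity < algebraic multiplicity, so L is not diagonalizable.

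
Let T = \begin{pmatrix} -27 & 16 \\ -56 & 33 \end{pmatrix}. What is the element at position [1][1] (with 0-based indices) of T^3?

993

Characteristic polynomial: s^2 - 6s + 5 = (s - 5)(s - 1), so the eigenvalues are 1, 5.
s=1: eigenvector (4, 7).
s=5: eigenvector (-1, -2).
P = [[4, -1], [7, -2]], D = diag(1, 5), P⁻¹ = [[2, -1], [7, -4]].
T³ = P·diag(1, 125)·P⁻¹ = [[-867, 496], [-1736, 993]].
The requested entry is 993.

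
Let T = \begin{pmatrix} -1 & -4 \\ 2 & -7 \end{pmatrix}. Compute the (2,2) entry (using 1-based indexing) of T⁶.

30521

Characteristic polynomial: r^2 + 8r + 15 = (r + 3)(r + 5), so the eigenvalues are -5, -3.
r=-5: eigenvector (-1, -1).
r=-3: eigenvector (2, 1).
P = [[-1, 2], [-1, 1]], D = diag(-5, -3), P⁻¹ = [[1, -2], [1, -1]].
T⁶ = P·diag(15625, 729)·P⁻¹ = [[-14167, 29792], [-14896, 30521]].
The requested entry is 30521.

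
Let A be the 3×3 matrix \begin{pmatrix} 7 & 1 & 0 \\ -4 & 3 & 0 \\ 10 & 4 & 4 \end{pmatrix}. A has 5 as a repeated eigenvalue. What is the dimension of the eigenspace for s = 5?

1

A − 5I = [[2, 1, 0], [-4, -2, 0], [10, 4, -1]].
This matrix has rank 2, so its null space has dimension 3 − 2 = 1.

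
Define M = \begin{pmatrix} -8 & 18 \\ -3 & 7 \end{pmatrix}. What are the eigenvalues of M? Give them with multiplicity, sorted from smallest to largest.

Characteristic polynomial: p(λ) = λ^2 + λ - 2 = (λ - 1)(λ + 2).
Roots (with multiplicity): -2, 1.

-2, 1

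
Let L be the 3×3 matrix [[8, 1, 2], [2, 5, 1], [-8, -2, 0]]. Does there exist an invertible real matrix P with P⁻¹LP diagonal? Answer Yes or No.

Characteristic polynomial: p(r) = r^3 - 13r^2 + 56r - 80 = (r - 5)(r - 4)^2.
r = 4 has algebraic multiplicity 2; rank(L − 4I) = 2, so geometric multiplicity = 1.
Geometric multiplicity < algebraic multiplicity, so L is not diagonalizable.

No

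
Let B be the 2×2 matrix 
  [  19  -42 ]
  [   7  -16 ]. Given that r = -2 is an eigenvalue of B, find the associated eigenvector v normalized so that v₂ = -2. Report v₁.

-4

B + 2I = [[21, -42], [7, -14]].
Solving (B + 2I)v = 0 gives the eigenspace spanned by (-4, -2).
With v₂ = -2, v = (-4, -2), so v₁ = -4.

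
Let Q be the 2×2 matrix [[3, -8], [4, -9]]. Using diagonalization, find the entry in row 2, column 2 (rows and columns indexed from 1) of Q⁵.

-6249

Characteristic polynomial: μ^2 + 6μ + 5 = (μ + 1)(μ + 5), so the eigenvalues are -5, -1.
μ=-5: eigenvector (1, 1).
μ=-1: eigenvector (2, 1).
P = [[1, 2], [1, 1]], D = diag(-5, -1), P⁻¹ = [[-1, 2], [1, -1]].
Q⁵ = P·diag(-3125, -1)·P⁻¹ = [[3123, -6248], [3124, -6249]].
The requested entry is -6249.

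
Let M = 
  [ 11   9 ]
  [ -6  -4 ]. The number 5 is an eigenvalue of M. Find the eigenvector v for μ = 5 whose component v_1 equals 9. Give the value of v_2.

-6

M − 5I = [[6, 9], [-6, -9]].
Solving (M − 5I)v = 0 gives the eigenspace spanned by (9, -6).
With v_1 = 9, v = (9, -6), so v_2 = -6.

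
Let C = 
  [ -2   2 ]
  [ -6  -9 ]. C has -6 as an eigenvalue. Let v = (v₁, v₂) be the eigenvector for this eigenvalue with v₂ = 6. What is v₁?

-3

C + 6I = [[4, 2], [-6, -3]].
Solving (C + 6I)v = 0 gives the eigenspace spanned by (-3, 6).
With v₂ = 6, v = (-3, 6), so v₁ = -3.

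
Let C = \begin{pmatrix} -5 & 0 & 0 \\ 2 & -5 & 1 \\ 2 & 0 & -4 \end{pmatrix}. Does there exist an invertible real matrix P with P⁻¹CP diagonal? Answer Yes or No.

Characteristic polynomial: p(s) = s^3 + 14s^2 + 65s + 100 = (s + 4)(s + 5)^2.
s = -5 has algebraic multiplicity 2; rank(C + 5I) = 1, so geometric multiplicity = 2.
Every eigenvalue has geometric = algebraic multiplicity, so C is diagonalizable.

Yes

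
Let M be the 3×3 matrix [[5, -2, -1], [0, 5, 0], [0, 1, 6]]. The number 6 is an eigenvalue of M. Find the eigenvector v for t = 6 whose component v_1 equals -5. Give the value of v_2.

M − 6I = [[-1, -2, -1], [0, -1, 0], [0, 1, 0]].
Solving (M − 6I)v = 0 gives the eigenspace spanned by (-5, 0, 5).
With v_1 = -5, v = (-5, 0, 5), so v_2 = 0.

0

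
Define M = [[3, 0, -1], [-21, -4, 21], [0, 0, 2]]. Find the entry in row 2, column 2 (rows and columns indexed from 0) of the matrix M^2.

4

Characteristic polynomial: μ^3 - μ^2 - 14μ + 24 = (μ - 3)(μ - 2)(μ + 4), so the eigenvalues are -4, 2, 3.
μ=3: eigenvector (1, -3, 0).
μ=-4: eigenvector (0, 1, 0).
μ=2: eigenvector (1, 0, 1).
P = [[1, 0, 1], [-3, 1, 0], [0, 0, 1]], D = diag(3, -4, 2), P⁻¹ = [[1, 0, -1], [3, 1, -3], [0, 0, 1]].
M² = P·diag(9, 16, 4)·P⁻¹ = [[9, 0, -5], [21, 16, -21], [0, 0, 4]].
The requested entry is 4.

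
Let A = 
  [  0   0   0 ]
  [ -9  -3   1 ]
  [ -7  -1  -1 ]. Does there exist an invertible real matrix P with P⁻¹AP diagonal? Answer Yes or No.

Characteristic polynomial: p(r) = r^3 + 4r^2 + 4r = r(r + 2)^2.
r = -2 has algebraic multiplicity 2; rank(A + 2I) = 2, so geometric multiplicity = 1.
Geometric multiplicity < algebraic multiplicity, so A is not diagonalizable.

No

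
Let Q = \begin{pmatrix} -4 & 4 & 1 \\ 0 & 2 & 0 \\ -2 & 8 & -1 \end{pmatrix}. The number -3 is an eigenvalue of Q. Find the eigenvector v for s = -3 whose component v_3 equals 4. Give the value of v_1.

Q + 3I = [[-1, 4, 1], [0, 5, 0], [-2, 8, 2]].
Solving (Q + 3I)v = 0 gives the eigenspace spanned by (4, 0, 4).
With v_3 = 4, v = (4, 0, 4), so v_1 = 4.

4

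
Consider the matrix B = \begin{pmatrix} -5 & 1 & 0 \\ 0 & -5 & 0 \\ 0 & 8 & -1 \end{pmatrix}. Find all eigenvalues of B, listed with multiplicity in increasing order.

Characteristic polynomial: p(t) = t^3 + 11t^2 + 35t + 25 = (t + 1)(t + 5)^2.
Roots (with multiplicity): -5, -5, -1.

-5, -5, -1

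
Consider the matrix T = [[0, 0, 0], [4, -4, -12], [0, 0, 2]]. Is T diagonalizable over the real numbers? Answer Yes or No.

Yes

Characteristic polynomial: p(λ) = λ^3 + 2λ^2 - 8λ = λ(λ - 2)(λ + 4).
All 3 eigenvalues are distinct, so T is diagonalizable.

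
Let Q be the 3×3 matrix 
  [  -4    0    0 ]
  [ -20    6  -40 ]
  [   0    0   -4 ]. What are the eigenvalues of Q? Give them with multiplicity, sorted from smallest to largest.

-4, -4, 6

Characteristic polynomial: p(r) = r^3 + 2r^2 - 32r - 96 = (r - 6)(r + 4)^2.
Roots (with multiplicity): -4, -4, 6.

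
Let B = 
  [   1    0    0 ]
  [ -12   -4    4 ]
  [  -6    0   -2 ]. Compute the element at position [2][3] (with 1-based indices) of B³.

Characteristic polynomial: s^3 + 5s^2 + 2s - 8 = (s - 1)(s + 2)(s + 4), so the eigenvalues are -4, -2, 1.
s=1: eigenvector (1, -4, -2).
s=-4: eigenvector (0, 1, 0).
s=-2: eigenvector (0, 2, 1).
P = [[1, 0, 0], [-4, 1, 2], [-2, 0, 1]], D = diag(1, -4, -2), P⁻¹ = [[1, 0, 0], [0, 1, -2], [2, 0, 1]].
B³ = P·diag(1, -64, -8)·P⁻¹ = [[1, 0, 0], [-36, -64, 112], [-18, 0, -8]].
The requested entry is 112.

112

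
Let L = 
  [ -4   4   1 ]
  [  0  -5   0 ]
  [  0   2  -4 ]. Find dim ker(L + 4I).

1

L + 4I = [[0, 4, 1], [0, -1, 0], [0, 2, 0]].
This matrix has rank 2, so its null space has dimension 3 − 2 = 1.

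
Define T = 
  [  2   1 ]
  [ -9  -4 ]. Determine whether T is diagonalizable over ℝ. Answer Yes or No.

No

Characteristic polynomial: p(λ) = λ^2 + 2λ + 1 = (λ + 1)^2.
λ = -1 has algebraic multiplicity 2; rank(T + 1I) = 1, so geometric multiplicity = 1.
Geometric multiplicity < algebraic multiplicity, so T is not diagonalizable.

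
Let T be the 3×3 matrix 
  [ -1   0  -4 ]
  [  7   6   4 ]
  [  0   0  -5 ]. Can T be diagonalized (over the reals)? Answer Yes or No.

Yes

Characteristic polynomial: p(μ) = μ^3 - 31μ - 30 = (μ - 6)(μ + 1)(μ + 5).
All 3 eigenvalues are distinct, so T is diagonalizable.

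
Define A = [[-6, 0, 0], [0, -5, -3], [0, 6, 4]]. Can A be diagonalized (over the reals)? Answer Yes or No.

Characteristic polynomial: p(s) = s^3 + 7s^2 + 4s - 12 = (s - 1)(s + 2)(s + 6).
All 3 eigenvalues are distinct, so A is diagonalizable.

Yes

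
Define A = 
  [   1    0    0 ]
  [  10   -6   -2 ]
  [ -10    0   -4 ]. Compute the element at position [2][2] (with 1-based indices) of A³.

-216

Characteristic polynomial: λ^3 + 9λ^2 + 14λ - 24 = (λ - 1)(λ + 4)(λ + 6), so the eigenvalues are -6, -4, 1.
λ=1: eigenvector (1, 2, -2).
λ=-6: eigenvector (0, 1, 0).
λ=-4: eigenvector (0, -1, 1).
P = [[1, 0, 0], [2, 1, -1], [-2, 0, 1]], D = diag(1, -6, -4), P⁻¹ = [[1, 0, 0], [0, 1, 1], [2, 0, 1]].
A³ = P·diag(1, -216, -64)·P⁻¹ = [[1, 0, 0], [130, -216, -152], [-130, 0, -64]].
The requested entry is -216.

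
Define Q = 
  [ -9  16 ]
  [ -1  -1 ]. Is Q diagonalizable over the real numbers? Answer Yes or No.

No

Characteristic polynomial: p(s) = s^2 + 10s + 25 = (s + 5)^2.
s = -5 has algebraic multiplicity 2; rank(Q + 5I) = 1, so geometric multiplicity = 1.
Geometric multiplicity < algebraic multiplicity, so Q is not diagonalizable.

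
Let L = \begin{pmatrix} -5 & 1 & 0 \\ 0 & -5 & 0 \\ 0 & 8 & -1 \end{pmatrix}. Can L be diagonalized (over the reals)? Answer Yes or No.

No

Characteristic polynomial: p(r) = r^3 + 11r^2 + 35r + 25 = (r + 1)(r + 5)^2.
r = -5 has algebraic multiplicity 2; rank(L + 5I) = 2, so geometric multiplicity = 1.
Geometric multiplicity < algebraic multiplicity, so L is not diagonalizable.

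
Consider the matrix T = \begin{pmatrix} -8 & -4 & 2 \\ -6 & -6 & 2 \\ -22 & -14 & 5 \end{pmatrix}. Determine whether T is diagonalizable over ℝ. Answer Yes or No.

Characteristic polynomial: p(λ) = λ^3 + 9λ^2 + 26λ + 24 = (λ + 2)(λ + 3)(λ + 4).
All 3 eigenvalues are distinct, so T is diagonalizable.

Yes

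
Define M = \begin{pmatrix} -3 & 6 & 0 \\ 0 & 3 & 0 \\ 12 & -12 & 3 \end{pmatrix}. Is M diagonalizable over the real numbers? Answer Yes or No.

Characteristic polynomial: p(λ) = λ^3 - 3λ^2 - 9λ + 27 = (λ - 3)^2(λ + 3).
λ = 3 has algebraic multiplicity 2; rank(M − 3I) = 1, so geometric multiplicity = 2.
Every eigenvalue has geometric = algebraic multiplicity, so M is diagonalizable.

Yes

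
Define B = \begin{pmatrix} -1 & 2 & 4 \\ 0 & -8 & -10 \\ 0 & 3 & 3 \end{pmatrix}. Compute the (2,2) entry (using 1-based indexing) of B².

Characteristic polynomial: t^3 + 6t^2 + 11t + 6 = (t + 1)(t + 2)(t + 3), so the eigenvalues are -3, -2, -1.
t=-1: eigenvector (1, 0, 0).
t=-3: eigenvector (0, 2, -1).
t=-2: eigenvector (-2, -5, 3).
P = [[1, 0, -2], [0, 2, -5], [0, -1, 3]], D = diag(-1, -3, -2), P⁻¹ = [[1, 2, 4], [0, 3, 5], [0, 1, 2]].
B² = P·diag(1, 9, 4)·P⁻¹ = [[1, -6, -12], [0, 34, 50], [0, -15, -21]].
The requested entry is 34.

34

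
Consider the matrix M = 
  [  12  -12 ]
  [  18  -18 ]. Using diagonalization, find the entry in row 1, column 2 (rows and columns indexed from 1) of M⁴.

Characteristic polynomial: r^2 + 6r = r(r + 6), so the eigenvalues are -6, 0.
r=0: eigenvector (1, 1).
r=-6: eigenvector (-2, -3).
P = [[1, -2], [1, -3]], D = diag(0, -6), P⁻¹ = [[3, -2], [1, -1]].
M⁴ = P·diag(0, 1296)·P⁻¹ = [[-2592, 2592], [-3888, 3888]].
The requested entry is 2592.

2592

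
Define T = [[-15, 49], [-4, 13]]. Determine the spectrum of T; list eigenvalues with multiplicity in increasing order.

Characteristic polynomial: p(s) = s^2 + 2s + 1 = (s + 1)^2.
Roots (with multiplicity): -1, -1.

-1, -1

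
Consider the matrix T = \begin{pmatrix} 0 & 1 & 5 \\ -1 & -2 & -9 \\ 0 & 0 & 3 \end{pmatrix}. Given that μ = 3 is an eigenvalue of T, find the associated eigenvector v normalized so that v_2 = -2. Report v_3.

T − 3I = [[-3, 1, 5], [-1, -5, -9], [0, 0, 0]].
Solving (T − 3I)v = 0 gives the eigenspace spanned by (1, -2, 1).
With v_2 = -2, v = (1, -2, 1), so v_3 = 1.

1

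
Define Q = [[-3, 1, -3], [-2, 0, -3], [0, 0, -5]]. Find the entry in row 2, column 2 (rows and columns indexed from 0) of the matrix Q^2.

25

Characteristic polynomial: t^3 + 8t^2 + 17t + 10 = (t + 1)(t + 2)(t + 5), so the eigenvalues are -5, -2, -1.
t=-1: eigenvector (-1, -2, 0).
t=-5: eigenvector (1, 1, 1).
t=-2: eigenvector (1, 1, 0).
P = [[-1, 1, 1], [-2, 1, 1], [0, 1, 0]], D = diag(-1, -5, -2), P⁻¹ = [[1, -1, 0], [0, 0, 1], [2, -1, -1]].
Q² = P·diag(1, 25, 4)·P⁻¹ = [[7, -3, 21], [6, -2, 21], [0, 0, 25]].
The requested entry is 25.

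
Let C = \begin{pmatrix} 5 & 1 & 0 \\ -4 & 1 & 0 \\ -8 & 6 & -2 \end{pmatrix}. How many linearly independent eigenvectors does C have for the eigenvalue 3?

1

C − 3I = [[2, 1, 0], [-4, -2, 0], [-8, 6, -5]].
This matrix has rank 2, so its null space has dimension 3 − 2 = 1.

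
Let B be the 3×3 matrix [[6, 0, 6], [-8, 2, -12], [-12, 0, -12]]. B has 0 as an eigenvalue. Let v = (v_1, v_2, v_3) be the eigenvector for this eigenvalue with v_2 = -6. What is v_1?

3

B = [[6, 0, 6], [-8, 2, -12], [-12, 0, -12]].
Solving (B)v = 0 gives the eigenspace spanned by (3, -6, -3).
With v_2 = -6, v = (3, -6, -3), so v_1 = 3.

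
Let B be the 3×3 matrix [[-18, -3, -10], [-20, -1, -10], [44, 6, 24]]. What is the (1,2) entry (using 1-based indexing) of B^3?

Characteristic polynomial: r^3 - 5r^2 + 2r + 8 = (r - 4)(r - 2)(r + 1), so the eigenvalues are -1, 2, 4.
r=2: eigenvector (1, 0, -2).
r=4: eigenvector (-2, -2, 5).
r=-1: eigenvector (1, 1, -2).
P = [[1, -2, 1], [0, -2, 1], [-2, 5, -2]], D = diag(2, 4, -1), P⁻¹ = [[1, -1, 0], [2, 0, 1], [4, 1, 2]].
B³ = P·diag(8, 64, -1)·P⁻¹ = [[-252, -9, -130], [-260, -1, -130], [632, 18, 324]].
The requested entry is -9.

-9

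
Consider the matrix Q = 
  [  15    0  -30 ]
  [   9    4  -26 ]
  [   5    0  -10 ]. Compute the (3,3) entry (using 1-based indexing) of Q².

Characteristic polynomial: t^3 - 9t^2 + 20t = t(t - 5)(t - 4), so the eigenvalues are 0, 4, 5.
t=0: eigenvector (2, 2, 1).
t=4: eigenvector (0, 1, 0).
t=5: eigenvector (3, 1, 1).
P = [[2, 0, 3], [2, 1, 1], [1, 0, 1]], D = diag(0, 4, 5), P⁻¹ = [[-1, 0, 3], [1, 1, -4], [1, 0, -2]].
Q² = P·diag(0, 16, 25)·P⁻¹ = [[75, 0, -150], [41, 16, -114], [25, 0, -50]].
The requested entry is -50.

-50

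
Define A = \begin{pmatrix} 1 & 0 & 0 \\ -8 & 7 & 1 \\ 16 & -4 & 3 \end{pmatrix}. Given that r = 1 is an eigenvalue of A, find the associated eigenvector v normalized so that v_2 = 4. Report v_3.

-8

A − 1I = [[0, 0, 0], [-8, 6, 1], [16, -4, 2]].
Solving (A − 1I)v = 0 gives the eigenspace spanned by (2, 4, -8).
With v_2 = 4, v = (2, 4, -8), so v_3 = -8.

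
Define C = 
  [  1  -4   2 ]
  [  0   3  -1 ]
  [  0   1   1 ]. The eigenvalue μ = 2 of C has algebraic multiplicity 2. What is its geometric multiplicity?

C − 2I = [[-1, -4, 2], [0, 1, -1], [0, 1, -1]].
This matrix has rank 2, so its null space has dimension 3 − 2 = 1.

1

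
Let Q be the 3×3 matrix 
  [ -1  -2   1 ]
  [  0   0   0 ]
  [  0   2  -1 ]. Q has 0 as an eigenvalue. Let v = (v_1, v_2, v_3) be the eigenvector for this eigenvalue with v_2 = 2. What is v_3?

4

Q = [[-1, -2, 1], [0, 0, 0], [0, 2, -1]].
Solving (Q)v = 0 gives the eigenspace spanned by (0, 2, 4).
With v_2 = 2, v = (0, 2, 4), so v_3 = 4.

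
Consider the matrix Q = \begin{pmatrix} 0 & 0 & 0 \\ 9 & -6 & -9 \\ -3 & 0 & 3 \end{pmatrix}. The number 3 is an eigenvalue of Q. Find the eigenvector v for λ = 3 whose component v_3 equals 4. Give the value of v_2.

-4

Q − 3I = [[-3, 0, 0], [9, -9, -9], [-3, 0, 0]].
Solving (Q − 3I)v = 0 gives the eigenspace spanned by (0, -4, 4).
With v_3 = 4, v = (0, -4, 4), so v_2 = -4.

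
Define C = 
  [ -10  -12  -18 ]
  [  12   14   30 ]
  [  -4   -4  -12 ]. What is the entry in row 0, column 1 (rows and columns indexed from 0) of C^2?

24

Characteristic polynomial: μ^3 + 8μ^2 + 4μ - 48 = (μ - 2)(μ + 4)(μ + 6), so the eigenvalues are -6, -4, 2.
μ=2: eigenvector (1, -1, 0).
μ=-4: eigenvector (-1, -1, 1).
μ=-6: eigenvector (0, -3, 2).
P = [[1, -1, 0], [-1, -1, -3], [0, 1, 2]], D = diag(2, -4, -6), P⁻¹ = [[-1, -2, -3], [-2, -2, -3], [1, 1, 2]].
C² = P·diag(4, 16, 36)·P⁻¹ = [[28, 24, 36], [-72, -68, -156], [40, 40, 96]].
The requested entry is 24.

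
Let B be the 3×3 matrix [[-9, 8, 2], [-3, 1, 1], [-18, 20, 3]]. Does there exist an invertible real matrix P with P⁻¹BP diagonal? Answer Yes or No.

Characteristic polynomial: p(s) = s^3 + 5s^2 + 7s + 3 = (s + 1)^2(s + 3).
s = -1 has algebraic multiplicity 2; rank(B + 1I) = 2, so geometric multiplicity = 1.
Geometric multiplicity < algebraic multiplicity, so B is not diagonalizable.

No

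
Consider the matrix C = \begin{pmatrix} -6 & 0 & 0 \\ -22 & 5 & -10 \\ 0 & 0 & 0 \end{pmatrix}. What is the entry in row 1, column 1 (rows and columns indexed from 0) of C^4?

Characteristic polynomial: r^3 + r^2 - 30r = r(r - 5)(r + 6), so the eigenvalues are -6, 0, 5.
r=5: eigenvector (0, 1, 0).
r=-6: eigenvector (1, 2, 0).
r=0: eigenvector (0, 2, 1).
P = [[0, 1, 0], [1, 2, 2], [0, 0, 1]], D = diag(5, -6, 0), P⁻¹ = [[-2, 1, -2], [1, 0, 0], [0, 0, 1]].
C⁴ = P·diag(625, 1296, 0)·P⁻¹ = [[1296, 0, 0], [1342, 625, -1250], [0, 0, 0]].
The requested entry is 625.

625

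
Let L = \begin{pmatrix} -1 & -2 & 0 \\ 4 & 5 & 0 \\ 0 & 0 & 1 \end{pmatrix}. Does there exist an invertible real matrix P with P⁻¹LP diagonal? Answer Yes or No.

Characteristic polynomial: p(s) = s^3 - 5s^2 + 7s - 3 = (s - 3)(s - 1)^2.
s = 1 has algebraic multiplicity 2; rank(L − 1I) = 1, so geometric multiplicity = 2.
Every eigenvalue has geometric = algebraic multiplicity, so L is diagonalizable.

Yes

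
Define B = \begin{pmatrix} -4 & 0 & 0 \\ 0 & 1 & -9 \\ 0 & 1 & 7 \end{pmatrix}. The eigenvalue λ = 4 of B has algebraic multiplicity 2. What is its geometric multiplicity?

1

B − 4I = [[-8, 0, 0], [0, -3, -9], [0, 1, 3]].
This matrix has rank 2, so its null space has dimension 3 − 2 = 1.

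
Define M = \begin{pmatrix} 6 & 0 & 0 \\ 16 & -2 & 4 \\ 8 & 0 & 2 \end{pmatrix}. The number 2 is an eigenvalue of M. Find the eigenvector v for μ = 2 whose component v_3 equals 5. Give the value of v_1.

M − 2I = [[4, 0, 0], [16, -4, 4], [8, 0, 0]].
Solving (M − 2I)v = 0 gives the eigenspace spanned by (0, 5, 5).
With v_3 = 5, v = (0, 5, 5), so v_1 = 0.

0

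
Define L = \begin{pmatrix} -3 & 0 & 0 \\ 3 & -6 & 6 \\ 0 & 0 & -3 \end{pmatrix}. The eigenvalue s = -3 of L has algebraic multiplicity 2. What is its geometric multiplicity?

2

L + 3I = [[0, 0, 0], [3, -3, 6], [0, 0, 0]].
This matrix has rank 1, so its null space has dimension 3 − 1 = 2.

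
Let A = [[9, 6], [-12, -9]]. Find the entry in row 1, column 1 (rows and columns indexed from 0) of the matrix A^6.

729

Characteristic polynomial: μ^2 - 9 = (μ - 3)(μ + 3), so the eigenvalues are -3, 3.
μ=-3: eigenvector (1, -2).
μ=3: eigenvector (1, -1).
P = [[1, 1], [-2, -1]], D = diag(-3, 3), P⁻¹ = [[-1, -1], [2, 1]].
A⁶ = P·diag(729, 729)·P⁻¹ = [[729, 0], [0, 729]].
The requested entry is 729.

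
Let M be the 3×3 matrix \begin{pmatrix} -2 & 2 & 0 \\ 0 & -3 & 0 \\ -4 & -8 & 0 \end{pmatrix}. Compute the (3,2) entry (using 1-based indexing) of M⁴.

64

Characteristic polynomial: r^3 + 5r^2 + 6r = r(r + 2)(r + 3), so the eigenvalues are -3, -2, 0.
r=-2: eigenvector (1, 0, 2).
r=-3: eigenvector (-2, 1, 0).
r=0: eigenvector (0, 0, 1).
P = [[1, -2, 0], [0, 1, 0], [2, 0, 1]], D = diag(-2, -3, 0), P⁻¹ = [[1, 2, 0], [0, 1, 0], [-2, -4, 1]].
M⁴ = P·diag(16, 81, 0)·P⁻¹ = [[16, -130, 0], [0, 81, 0], [32, 64, 0]].
The requested entry is 64.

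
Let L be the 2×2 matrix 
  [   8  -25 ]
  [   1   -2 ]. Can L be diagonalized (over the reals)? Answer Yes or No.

Characteristic polynomial: p(r) = r^2 - 6r + 9 = (r - 3)^2.
r = 3 has algebraic multiplicity 2; rank(L − 3I) = 1, so geometric multiplicity = 1.
Geometric multiplicity < algebraic multiplicity, so L is not diagonalizable.

No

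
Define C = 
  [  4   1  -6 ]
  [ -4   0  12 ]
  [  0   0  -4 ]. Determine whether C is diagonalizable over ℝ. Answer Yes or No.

No

Characteristic polynomial: p(s) = s^3 - 12s + 16 = (s - 2)^2(s + 4).
s = 2 has algebraic multiplicity 2; rank(C − 2I) = 2, so geometric multiplicity = 1.
Geometric multiplicity < algebraic multiplicity, so C is not diagonalizable.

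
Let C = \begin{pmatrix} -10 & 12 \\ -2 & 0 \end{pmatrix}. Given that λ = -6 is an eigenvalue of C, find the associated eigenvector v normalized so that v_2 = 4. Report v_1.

C + 6I = [[-4, 12], [-2, 6]].
Solving (C + 6I)v = 0 gives the eigenspace spanned by (12, 4).
With v_2 = 4, v = (12, 4), so v_1 = 12.

12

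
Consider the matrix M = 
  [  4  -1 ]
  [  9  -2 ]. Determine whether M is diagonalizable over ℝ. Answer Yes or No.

No

Characteristic polynomial: p(s) = s^2 - 2s + 1 = (s - 1)^2.
s = 1 has algebraic multiplicity 2; rank(M − 1I) = 1, so geometric multiplicity = 1.
Geometric multiplicity < algebraic multiplicity, so M is not diagonalizable.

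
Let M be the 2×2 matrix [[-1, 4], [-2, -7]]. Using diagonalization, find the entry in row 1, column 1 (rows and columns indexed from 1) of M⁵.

Characteristic polynomial: s^2 + 8s + 15 = (s + 3)(s + 5), so the eigenvalues are -5, -3.
s=-5: eigenvector (-1, 1).
s=-3: eigenvector (2, -1).
P = [[-1, 2], [1, -1]], D = diag(-5, -3), P⁻¹ = [[1, 2], [1, 1]].
M⁵ = P·diag(-3125, -243)·P⁻¹ = [[2639, 5764], [-2882, -6007]].
The requested entry is 2639.

2639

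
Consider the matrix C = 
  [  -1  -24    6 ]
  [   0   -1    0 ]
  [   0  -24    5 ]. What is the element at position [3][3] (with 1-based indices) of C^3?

Characteristic polynomial: t^3 - 3t^2 - 9t - 5 = (t - 5)(t + 1)^2, so the eigenvalues are -1, -1, 5.
t=-1: eigenvector (1, 0, 0).
t=-1: eigenvector (4, 1, 4).
t=5: eigenvector (1, 0, 1).
P = [[1, 4, 1], [0, 1, 0], [0, 4, 1]], D = diag(-1, -1, 5), P⁻¹ = [[1, 0, -1], [0, 1, 0], [0, -4, 1]].
C³ = P·diag(-1, -1, 125)·P⁻¹ = [[-1, -504, 126], [0, -1, 0], [0, -504, 125]].
The requested entry is 125.

125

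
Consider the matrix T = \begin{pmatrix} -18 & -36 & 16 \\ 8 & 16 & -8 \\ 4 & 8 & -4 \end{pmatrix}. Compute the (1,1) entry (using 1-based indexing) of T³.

Characteristic polynomial: λ^3 + 6λ^2 + 8λ = λ(λ + 2)(λ + 4), so the eigenvalues are -4, -2, 0.
λ=-4: eigenvector (-4, 2, 1).
λ=0: eigenvector (-2, 1, 0).
λ=-2: eigenvector (-7, 4, 2).
P = [[-4, -2, -7], [2, 1, 4], [1, 0, 2]], D = diag(-4, 0, -2), P⁻¹ = [[-2, -4, 1], [0, 1, -2], [1, 2, 0]].
T³ = P·diag(-64, 0, -8)·P⁻¹ = [[-456, -912, 256], [224, 448, -128], [112, 224, -64]].
The requested entry is -456.

-456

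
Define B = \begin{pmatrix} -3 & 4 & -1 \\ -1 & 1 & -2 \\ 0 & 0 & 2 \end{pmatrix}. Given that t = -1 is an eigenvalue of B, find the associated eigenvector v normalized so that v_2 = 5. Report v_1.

10

B + 1I = [[-2, 4, -1], [-1, 2, -2], [0, 0, 3]].
Solving (B + 1I)v = 0 gives the eigenspace spanned by (10, 5, 0).
With v_2 = 5, v = (10, 5, 0), so v_1 = 10.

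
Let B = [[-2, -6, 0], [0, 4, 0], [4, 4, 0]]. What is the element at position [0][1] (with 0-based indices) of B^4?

Characteristic polynomial: r^3 - 2r^2 - 8r = r(r - 4)(r + 2), so the eigenvalues are -2, 0, 4.
r=-2: eigenvector (1, 0, -2).
r=4: eigenvector (-1, 1, 0).
r=0: eigenvector (0, 0, 1).
P = [[1, -1, 0], [0, 1, 0], [-2, 0, 1]], D = diag(-2, 4, 0), P⁻¹ = [[1, 1, 0], [0, 1, 0], [2, 2, 1]].
B⁴ = P·diag(16, 256, 0)·P⁻¹ = [[16, -240, 0], [0, 256, 0], [-32, -32, 0]].
The requested entry is -240.

-240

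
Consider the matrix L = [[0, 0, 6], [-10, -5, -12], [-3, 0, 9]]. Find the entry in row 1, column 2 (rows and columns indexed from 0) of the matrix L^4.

Characteristic polynomial: λ^3 - 4λ^2 - 27λ + 90 = (λ - 6)(λ - 3)(λ + 5), so the eigenvalues are -5, 3, 6.
λ=3: eigenvector (2, -4, 1).
λ=-5: eigenvector (0, 1, 0).
λ=6: eigenvector (1, -2, 1).
P = [[2, 0, 1], [-4, 1, -2], [1, 0, 1]], D = diag(3, -5, 6), P⁻¹ = [[1, 0, -1], [2, 1, 0], [-1, 0, 2]].
L⁴ = P·diag(81, 625, 1296)·P⁻¹ = [[-1134, 0, 2430], [3518, 625, -4860], [-1215, 0, 2511]].
The requested entry is -4860.

-4860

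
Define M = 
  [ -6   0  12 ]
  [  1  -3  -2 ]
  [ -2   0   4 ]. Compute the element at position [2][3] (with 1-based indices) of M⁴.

130

Characteristic polynomial: s^3 + 5s^2 + 6s = s(s + 2)(s + 3), so the eigenvalues are -3, -2, 0.
s=-2: eigenvector (3, 1, 1).
s=-3: eigenvector (0, 1, 0).
s=0: eigenvector (2, 0, 1).
P = [[3, 0, 2], [1, 1, 0], [1, 0, 1]], D = diag(-2, -3, 0), P⁻¹ = [[1, 0, -2], [-1, 1, 2], [-1, 0, 3]].
M⁴ = P·diag(16, 81, 0)·P⁻¹ = [[48, 0, -96], [-65, 81, 130], [16, 0, -32]].
The requested entry is 130.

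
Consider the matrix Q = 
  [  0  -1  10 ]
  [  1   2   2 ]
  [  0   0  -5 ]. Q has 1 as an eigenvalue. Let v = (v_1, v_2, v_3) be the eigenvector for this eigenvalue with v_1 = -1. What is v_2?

1

Q − 1I = [[-1, -1, 10], [1, 1, 2], [0, 0, -6]].
Solving (Q − 1I)v = 0 gives the eigenspace spanned by (-1, 1, 0).
With v_1 = -1, v = (-1, 1, 0), so v_2 = 1.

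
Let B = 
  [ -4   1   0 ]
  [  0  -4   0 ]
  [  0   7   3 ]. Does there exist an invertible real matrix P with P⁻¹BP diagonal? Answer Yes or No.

No

Characteristic polynomial: p(t) = t^3 + 5t^2 - 8t - 48 = (t - 3)(t + 4)^2.
t = -4 has algebraic multiplicity 2; rank(B + 4I) = 2, so geometric multiplicity = 1.
Geometric multiplicity < algebraic multiplicity, so B is not diagonalizable.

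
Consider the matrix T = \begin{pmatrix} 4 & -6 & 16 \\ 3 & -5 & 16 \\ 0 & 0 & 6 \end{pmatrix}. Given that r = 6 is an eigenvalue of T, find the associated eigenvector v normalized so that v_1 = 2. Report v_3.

T − 6I = [[-2, -6, 16], [3, -11, 16], [0, 0, 0]].
Solving (T − 6I)v = 0 gives the eigenspace spanned by (2, 2, 1).
With v_1 = 2, v = (2, 2, 1), so v_3 = 1.

1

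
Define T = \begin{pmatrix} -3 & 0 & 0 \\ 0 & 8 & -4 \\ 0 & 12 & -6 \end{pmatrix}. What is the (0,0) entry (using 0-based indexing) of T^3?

-27

Characteristic polynomial: s^3 + s^2 - 6s = s(s - 2)(s + 3), so the eigenvalues are -3, 0, 2.
s=-3: eigenvector (1, 0, 0).
s=0: eigenvector (0, 1, 2).
s=2: eigenvector (0, -2, -3).
P = [[1, 0, 0], [0, 1, -2], [0, 2, -3]], D = diag(-3, 0, 2), P⁻¹ = [[1, 0, 0], [0, -3, 2], [0, -2, 1]].
T³ = P·diag(-27, 0, 8)·P⁻¹ = [[-27, 0, 0], [0, 32, -16], [0, 48, -24]].
The requested entry is -27.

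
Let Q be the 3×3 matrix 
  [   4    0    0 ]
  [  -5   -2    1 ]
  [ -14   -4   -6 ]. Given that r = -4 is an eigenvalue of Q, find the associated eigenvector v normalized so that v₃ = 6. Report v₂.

Q + 4I = [[8, 0, 0], [-5, 2, 1], [-14, -4, -2]].
Solving (Q + 4I)v = 0 gives the eigenspace spanned by (0, -3, 6).
With v₃ = 6, v = (0, -3, 6), so v₂ = -3.

-3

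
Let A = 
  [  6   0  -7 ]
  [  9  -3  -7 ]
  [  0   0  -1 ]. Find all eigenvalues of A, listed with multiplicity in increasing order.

Characteristic polynomial: p(t) = t^3 - 2t^2 - 21t - 18 = (t - 6)(t + 1)(t + 3).
Roots (with multiplicity): -3, -1, 6.

-3, -1, 6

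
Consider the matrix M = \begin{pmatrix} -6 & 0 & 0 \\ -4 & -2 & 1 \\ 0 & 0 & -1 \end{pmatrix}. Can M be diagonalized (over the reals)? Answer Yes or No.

Yes

Characteristic polynomial: p(μ) = μ^3 + 9μ^2 + 20μ + 12 = (μ + 1)(μ + 2)(μ + 6).
All 3 eigenvalues are distinct, so M is diagonalizable.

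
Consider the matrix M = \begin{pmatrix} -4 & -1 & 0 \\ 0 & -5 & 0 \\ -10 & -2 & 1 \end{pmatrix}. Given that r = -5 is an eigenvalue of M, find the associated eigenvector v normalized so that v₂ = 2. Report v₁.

2

M + 5I = [[1, -1, 0], [0, 0, 0], [-10, -2, 6]].
Solving (M + 5I)v = 0 gives the eigenspace spanned by (2, 2, 4).
With v₂ = 2, v = (2, 2, 4), so v₁ = 2.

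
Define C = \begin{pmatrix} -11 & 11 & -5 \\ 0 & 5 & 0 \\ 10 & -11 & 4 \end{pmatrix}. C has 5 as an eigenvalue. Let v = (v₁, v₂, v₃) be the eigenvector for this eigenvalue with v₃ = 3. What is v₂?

-3

C − 5I = [[-16, 11, -5], [0, 0, 0], [10, -11, -1]].
Solving (C − 5I)v = 0 gives the eigenspace spanned by (-3, -3, 3).
With v₃ = 3, v = (-3, -3, 3), so v₂ = -3.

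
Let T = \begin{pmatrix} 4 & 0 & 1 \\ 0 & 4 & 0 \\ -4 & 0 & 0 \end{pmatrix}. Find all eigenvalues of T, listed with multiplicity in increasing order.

2, 2, 4

Characteristic polynomial: p(λ) = λ^3 - 8λ^2 + 20λ - 16 = (λ - 4)(λ - 2)^2.
Roots (with multiplicity): 2, 2, 4.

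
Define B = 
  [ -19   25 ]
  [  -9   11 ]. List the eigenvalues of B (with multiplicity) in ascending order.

-4, -4

Characteristic polynomial: p(t) = t^2 + 8t + 16 = (t + 4)^2.
Roots (with multiplicity): -4, -4.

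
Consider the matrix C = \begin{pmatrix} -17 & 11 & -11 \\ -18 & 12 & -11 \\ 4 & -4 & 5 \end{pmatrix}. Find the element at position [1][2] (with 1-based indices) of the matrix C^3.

341

Characteristic polynomial: s^3 - 31s + 30 = (s - 5)(s - 1)(s + 6), so the eigenvalues are -6, 1, 5.
s=5: eigenvector (-1, -1, 1).
s=1: eigenvector (0, 1, 1).
s=-6: eigenvector (1, 1, 0).
P = [[-1, 0, 1], [-1, 1, 1], [1, 1, 0]], D = diag(5, 1, -6), P⁻¹ = [[1, -1, 1], [-1, 1, 0], [2, -1, 1]].
C³ = P·diag(125, 1, -216)·P⁻¹ = [[-557, 341, -341], [-558, 342, -341], [124, -124, 125]].
The requested entry is 341.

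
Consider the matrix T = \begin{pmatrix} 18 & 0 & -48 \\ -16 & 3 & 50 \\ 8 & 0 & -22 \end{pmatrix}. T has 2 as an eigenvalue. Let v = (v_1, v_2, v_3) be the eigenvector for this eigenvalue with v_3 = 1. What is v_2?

-2

T − 2I = [[16, 0, -48], [-16, 1, 50], [8, 0, -24]].
Solving (T − 2I)v = 0 gives the eigenspace spanned by (3, -2, 1).
With v_3 = 1, v = (3, -2, 1), so v_2 = -2.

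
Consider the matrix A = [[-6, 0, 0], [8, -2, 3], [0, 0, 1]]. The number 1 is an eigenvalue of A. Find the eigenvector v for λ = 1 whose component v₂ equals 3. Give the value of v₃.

A − 1I = [[-7, 0, 0], [8, -3, 3], [0, 0, 0]].
Solving (A − 1I)v = 0 gives the eigenspace spanned by (0, 3, 3).
With v₂ = 3, v = (0, 3, 3), so v₃ = 3.

3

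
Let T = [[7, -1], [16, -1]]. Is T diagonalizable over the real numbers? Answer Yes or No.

Characteristic polynomial: p(s) = s^2 - 6s + 9 = (s - 3)^2.
s = 3 has algebraic multiplicity 2; rank(T − 3I) = 1, so geometric multiplicity = 1.
Geometric multiplicity < algebraic multiplicity, so T is not diagonalizable.

No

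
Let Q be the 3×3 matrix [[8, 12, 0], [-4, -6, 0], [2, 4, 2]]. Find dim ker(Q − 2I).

2

Q − 2I = [[6, 12, 0], [-4, -8, 0], [2, 4, 0]].
This matrix has rank 1, so its null space has dimension 3 − 1 = 2.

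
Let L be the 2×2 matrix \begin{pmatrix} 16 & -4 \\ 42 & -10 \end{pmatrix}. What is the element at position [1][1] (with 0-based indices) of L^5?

Characteristic polynomial: s^2 - 6s + 8 = (s - 4)(s - 2), so the eigenvalues are 2, 4.
s=4: eigenvector (1, 3).
s=2: eigenvector (2, 7).
P = [[1, 2], [3, 7]], D = diag(4, 2), P⁻¹ = [[7, -2], [-3, 1]].
L⁵ = P·diag(1024, 32)·P⁻¹ = [[6976, -1984], [20832, -5920]].
The requested entry is -5920.

-5920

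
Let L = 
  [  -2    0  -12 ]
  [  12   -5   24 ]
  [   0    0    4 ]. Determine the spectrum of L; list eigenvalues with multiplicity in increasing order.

Characteristic polynomial: p(r) = r^3 + 3r^2 - 18r - 40 = (r - 4)(r + 2)(r + 5).
Roots (with multiplicity): -5, -2, 4.

-5, -2, 4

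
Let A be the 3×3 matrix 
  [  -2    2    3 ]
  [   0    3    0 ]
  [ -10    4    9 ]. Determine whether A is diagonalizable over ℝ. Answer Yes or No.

Characteristic polynomial: p(t) = t^3 - 10t^2 + 33t - 36 = (t - 4)(t - 3)^2.
t = 3 has algebraic multiplicity 2; rank(A − 3I) = 1, so geometric multiplicity = 2.
Every eigenvalue has geometric = algebraic multiplicity, so A is diagonalizable.

Yes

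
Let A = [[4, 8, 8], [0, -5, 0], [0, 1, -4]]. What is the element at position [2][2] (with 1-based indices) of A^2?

Characteristic polynomial: t^3 + 5t^2 - 16t - 80 = (t - 4)(t + 4)(t + 5), so the eigenvalues are -5, -4, 4.
t=-5: eigenvector (0, 1, -1).
t=4: eigenvector (1, 0, 0).
t=-4: eigenvector (-1, 0, 1).
P = [[0, 1, -1], [1, 0, 0], [-1, 0, 1]], D = diag(-5, 4, -4), P⁻¹ = [[0, 1, 0], [1, 1, 1], [0, 1, 1]].
A² = P·diag(25, 16, 16)·P⁻¹ = [[16, 0, 0], [0, 25, 0], [0, -9, 16]].
The requested entry is 25.

25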